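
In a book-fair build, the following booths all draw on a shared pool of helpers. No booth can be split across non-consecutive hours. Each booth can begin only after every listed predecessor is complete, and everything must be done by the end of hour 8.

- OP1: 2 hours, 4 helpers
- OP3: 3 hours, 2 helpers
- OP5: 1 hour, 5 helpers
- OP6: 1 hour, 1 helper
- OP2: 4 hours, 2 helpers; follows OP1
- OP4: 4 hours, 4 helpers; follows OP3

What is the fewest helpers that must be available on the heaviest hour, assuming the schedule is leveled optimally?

6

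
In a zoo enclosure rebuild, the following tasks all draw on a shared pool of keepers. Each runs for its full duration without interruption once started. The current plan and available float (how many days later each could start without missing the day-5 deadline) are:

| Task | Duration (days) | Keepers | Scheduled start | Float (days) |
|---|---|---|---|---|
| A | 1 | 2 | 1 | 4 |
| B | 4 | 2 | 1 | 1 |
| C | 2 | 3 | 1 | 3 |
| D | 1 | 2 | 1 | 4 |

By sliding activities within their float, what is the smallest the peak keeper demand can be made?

5

Early-start (A@1, B@1, C@1, D@1) gives peak 9: d1:9  d2:5  d3:2  d4:2  d5:0.
Shift C→2, D→4.
Schedule A@1, B@1, C@2, D@4: d1:4  d2:5  d3:5  d4:4  d5:0 — peak 5.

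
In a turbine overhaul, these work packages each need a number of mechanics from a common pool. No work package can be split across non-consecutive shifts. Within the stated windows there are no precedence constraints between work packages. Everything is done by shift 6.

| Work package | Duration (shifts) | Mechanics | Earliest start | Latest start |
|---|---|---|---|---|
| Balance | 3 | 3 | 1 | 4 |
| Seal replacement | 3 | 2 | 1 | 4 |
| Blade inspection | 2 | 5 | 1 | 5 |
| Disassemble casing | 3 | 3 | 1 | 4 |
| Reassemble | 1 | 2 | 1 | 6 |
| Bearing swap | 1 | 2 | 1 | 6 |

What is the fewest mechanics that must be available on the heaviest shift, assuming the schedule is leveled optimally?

7

Early-start (Balance@1, Seal replacement@1, Blade inspection@1, Disassemble casing@1, Reassemble@1, Bearing swap@1) gives peak 17: s1:17  s2:13  s3:8  s4:0  s5:0  s6:0.
Shift Seal replacement→4, Blade inspection→4, Reassemble→6, Bearing swap→6.
Schedule Balance@1, Seal replacement@4, Blade inspection@4, Disassemble casing@1, Reassemble@6, Bearing swap@6: s1:6  s2:6  s3:6  s4:7  s5:7  s6:6 — peak 7.
Total mechanic-shifts = 38 over 6 shifts ⇒ peak ≥ ⌈38/6⌉ = 7, so 7 is optimal.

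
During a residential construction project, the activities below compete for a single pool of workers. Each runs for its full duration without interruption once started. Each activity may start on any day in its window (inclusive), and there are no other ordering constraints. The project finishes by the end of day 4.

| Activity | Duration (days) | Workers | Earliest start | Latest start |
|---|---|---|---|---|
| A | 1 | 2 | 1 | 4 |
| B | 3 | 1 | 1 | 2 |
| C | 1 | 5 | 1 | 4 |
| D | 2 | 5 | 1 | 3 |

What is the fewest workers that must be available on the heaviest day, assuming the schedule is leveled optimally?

6

Early-start (A@1, B@1, C@1, D@1) gives peak 13: d1:13  d2:6  d3:1  d4:0.
Shift C→2, D→3.
Schedule A@1, B@1, C@2, D@3: d1:3  d2:6  d3:6  d4:5 — peak 6.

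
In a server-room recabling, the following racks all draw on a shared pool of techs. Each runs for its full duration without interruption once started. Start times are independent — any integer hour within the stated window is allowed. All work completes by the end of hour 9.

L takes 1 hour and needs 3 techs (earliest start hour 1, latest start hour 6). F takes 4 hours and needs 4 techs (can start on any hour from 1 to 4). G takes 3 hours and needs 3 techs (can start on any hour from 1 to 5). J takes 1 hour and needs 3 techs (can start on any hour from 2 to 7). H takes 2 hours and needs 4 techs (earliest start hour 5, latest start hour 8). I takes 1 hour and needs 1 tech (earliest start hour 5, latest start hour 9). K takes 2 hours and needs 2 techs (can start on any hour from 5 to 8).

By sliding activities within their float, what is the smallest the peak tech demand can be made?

6

Early-start (L@1, F@1, G@1, J@2, H@5, I@5, K@5) gives peak 10: h1:10  h2:10  h3:7  h4:4  h5:7  h6:6  h7:0  h8:0  h9:0.
Shift F→4, H→8, K→6.
Schedule L@1, F@4, G@1, J@2, H@8, I@5, K@6: h1:6  h2:6  h3:3  h4:4  h5:5  h6:6  h7:6  h8:4  h9:4 — peak 6.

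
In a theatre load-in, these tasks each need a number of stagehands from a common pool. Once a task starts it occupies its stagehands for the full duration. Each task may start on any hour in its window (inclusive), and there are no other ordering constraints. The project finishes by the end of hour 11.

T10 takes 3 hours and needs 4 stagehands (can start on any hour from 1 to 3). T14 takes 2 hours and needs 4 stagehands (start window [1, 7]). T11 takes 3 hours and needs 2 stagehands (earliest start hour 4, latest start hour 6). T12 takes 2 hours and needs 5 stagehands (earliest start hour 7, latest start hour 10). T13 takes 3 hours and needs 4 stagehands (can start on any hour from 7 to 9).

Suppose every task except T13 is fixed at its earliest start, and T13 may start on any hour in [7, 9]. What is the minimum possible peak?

8

T13@7: h1:8  h2:8  h3:4  h4:2  h5:2  h6:2  h7:9  h8:9  h9:4  h10:0  h11:0 → peak 9
T13@8: h1:8  h2:8  h3:4  h4:2  h5:2  h6:2  h7:5  h8:9  h9:4  h10:4  h11:0 → peak 9
T13@9: h1:8  h2:8  h3:4  h4:2  h5:2  h6:2  h7:5  h8:5  h9:4  h10:4  h11:4 → peak 8
Best is T13@9, peak 8.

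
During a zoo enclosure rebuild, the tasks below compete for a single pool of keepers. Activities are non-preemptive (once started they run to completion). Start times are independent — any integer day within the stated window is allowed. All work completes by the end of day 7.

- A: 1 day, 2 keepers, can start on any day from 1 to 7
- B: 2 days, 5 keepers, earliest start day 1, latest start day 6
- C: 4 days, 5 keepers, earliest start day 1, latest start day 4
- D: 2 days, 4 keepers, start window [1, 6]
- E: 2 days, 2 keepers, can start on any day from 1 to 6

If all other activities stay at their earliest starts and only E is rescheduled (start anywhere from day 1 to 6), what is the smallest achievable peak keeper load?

E@1: d1:18  d2:16  d3:5  d4:5  d5:0  d6:0  d7:0 → peak 18
E@2: d1:16  d2:16  d3:7  d4:5  d5:0  d6:0  d7:0 → peak 16
E@3: d1:16  d2:14  d3:7  d4:7  d5:0  d6:0  d7:0 → peak 16
E@4: d1:16  d2:14  d3:5  d4:7  d5:2  d6:0  d7:0 → peak 16
E@5: d1:16  d2:14  d3:5  d4:5  d5:2  d6:2  d7:0 → peak 16
E@6: d1:16  d2:14  d3:5  d4:5  d5:0  d6:2  d7:2 → peak 16
Best is E@2, peak 16.

16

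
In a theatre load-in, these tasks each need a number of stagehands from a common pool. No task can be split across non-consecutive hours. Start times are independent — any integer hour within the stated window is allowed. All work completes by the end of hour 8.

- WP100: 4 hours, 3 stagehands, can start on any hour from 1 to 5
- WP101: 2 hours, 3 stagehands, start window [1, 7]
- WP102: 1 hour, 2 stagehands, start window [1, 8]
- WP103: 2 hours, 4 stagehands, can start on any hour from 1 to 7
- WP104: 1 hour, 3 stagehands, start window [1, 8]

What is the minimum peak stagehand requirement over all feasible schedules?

6

Early-start (WP100@1, WP101@1, WP102@1, WP103@1, WP104@1) gives peak 15: h1:15  h2:10  h3:3  h4:3  h5:0  h6:0  h7:0  h8:0.
Shift WP102→3, WP103→5, WP104→4.
Schedule WP100@1, WP101@1, WP102@3, WP103@5, WP104@4: h1:6  h2:6  h3:5  h4:6  h5:4  h6:4  h7:0  h8:0 — peak 6.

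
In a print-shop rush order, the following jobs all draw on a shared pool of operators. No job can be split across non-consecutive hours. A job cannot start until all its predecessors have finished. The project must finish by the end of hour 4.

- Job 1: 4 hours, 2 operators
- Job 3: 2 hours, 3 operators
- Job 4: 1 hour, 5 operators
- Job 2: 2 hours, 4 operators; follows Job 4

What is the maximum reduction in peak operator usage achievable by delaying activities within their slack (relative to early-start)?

Early-start peak: h1:10  h2:9  h3:6  h4:2 ⇒ 10.
Leveled (Job 1@1, Job 3@2, Job 4@1, Job 2@2): h1:7  h2:9  h3:9  h4:2 ⇒ 9.
Reduction 10 − 9 = 1.

1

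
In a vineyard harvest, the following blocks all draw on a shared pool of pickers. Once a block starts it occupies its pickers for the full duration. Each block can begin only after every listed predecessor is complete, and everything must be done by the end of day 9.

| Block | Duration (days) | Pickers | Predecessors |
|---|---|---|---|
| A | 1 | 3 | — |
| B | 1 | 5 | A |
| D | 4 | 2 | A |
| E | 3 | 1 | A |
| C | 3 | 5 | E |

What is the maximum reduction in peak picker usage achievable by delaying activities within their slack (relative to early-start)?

Early-start peak: d1:3  d2:8  d3:3  d4:3  d5:7  d6:5  d7:5  d8:0  d9:0 ⇒ 8.
Leveled (A@1, B@2, D@3, E@3, C@7): d1:3  d2:5  d3:3  d4:3  d5:3  d6:2  d7:5  d8:5  d9:5 ⇒ 5.
Reduction 8 − 5 = 3.

3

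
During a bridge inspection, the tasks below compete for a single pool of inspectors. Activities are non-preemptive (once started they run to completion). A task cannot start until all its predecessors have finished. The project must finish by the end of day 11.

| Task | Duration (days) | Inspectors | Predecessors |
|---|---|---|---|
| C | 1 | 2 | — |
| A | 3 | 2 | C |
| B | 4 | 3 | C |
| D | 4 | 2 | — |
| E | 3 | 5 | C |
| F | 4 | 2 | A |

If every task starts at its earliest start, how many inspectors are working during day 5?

5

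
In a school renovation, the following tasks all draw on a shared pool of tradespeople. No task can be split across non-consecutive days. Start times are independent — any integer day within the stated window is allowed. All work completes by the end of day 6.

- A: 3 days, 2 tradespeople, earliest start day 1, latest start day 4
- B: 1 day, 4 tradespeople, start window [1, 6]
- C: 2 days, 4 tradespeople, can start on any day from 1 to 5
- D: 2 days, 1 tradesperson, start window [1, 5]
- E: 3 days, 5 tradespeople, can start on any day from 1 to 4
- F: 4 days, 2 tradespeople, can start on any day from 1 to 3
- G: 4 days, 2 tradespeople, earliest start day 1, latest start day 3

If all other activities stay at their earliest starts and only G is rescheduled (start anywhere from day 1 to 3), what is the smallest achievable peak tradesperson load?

G@1: d1:20  d2:16  d3:11  d4:4  d5:0  d6:0 → peak 20
G@2: d1:18  d2:16  d3:11  d4:4  d5:2  d6:0 → peak 18
G@3: d1:18  d2:14  d3:11  d4:4  d5:2  d6:2 → peak 18
Best is G@2, peak 18.

18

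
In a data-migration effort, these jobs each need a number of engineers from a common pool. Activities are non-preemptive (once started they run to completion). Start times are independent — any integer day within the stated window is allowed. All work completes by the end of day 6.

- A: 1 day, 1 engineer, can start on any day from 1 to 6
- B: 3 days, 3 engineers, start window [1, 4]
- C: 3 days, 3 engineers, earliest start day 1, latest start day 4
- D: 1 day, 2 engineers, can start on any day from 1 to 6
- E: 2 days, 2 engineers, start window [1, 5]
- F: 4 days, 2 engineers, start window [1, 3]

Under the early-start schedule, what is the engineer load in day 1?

13

At early start, day 1 has: A, B, C, D, E, F.
Demand: 1 + 3 + 3 + 2 + 2 + 2 = 13.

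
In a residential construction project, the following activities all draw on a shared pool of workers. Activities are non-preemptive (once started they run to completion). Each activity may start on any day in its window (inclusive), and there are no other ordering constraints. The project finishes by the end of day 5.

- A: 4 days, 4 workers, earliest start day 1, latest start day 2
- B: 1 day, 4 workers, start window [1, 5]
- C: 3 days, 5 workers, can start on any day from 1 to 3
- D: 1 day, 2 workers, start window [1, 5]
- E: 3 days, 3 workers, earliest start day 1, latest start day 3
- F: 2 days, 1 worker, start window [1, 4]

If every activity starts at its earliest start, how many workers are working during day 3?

12

At early start, day 3 has: A, C, E.
Demand: 4 + 5 + 3 = 12.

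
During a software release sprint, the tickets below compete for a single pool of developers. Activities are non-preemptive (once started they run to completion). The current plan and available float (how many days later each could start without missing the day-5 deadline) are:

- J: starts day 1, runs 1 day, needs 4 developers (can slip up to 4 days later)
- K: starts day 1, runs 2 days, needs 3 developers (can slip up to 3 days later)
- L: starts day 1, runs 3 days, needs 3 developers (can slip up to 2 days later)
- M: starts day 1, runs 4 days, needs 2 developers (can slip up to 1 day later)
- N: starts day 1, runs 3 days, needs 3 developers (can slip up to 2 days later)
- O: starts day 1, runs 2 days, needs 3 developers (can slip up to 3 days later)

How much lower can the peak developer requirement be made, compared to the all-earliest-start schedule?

Early-start peak: d1:18  d2:14  d3:8  d4:2  d5:0 ⇒ 18.
Leveled (J@1, K@1, L@1, M@2, N@3, O@4): d1:10  d2:8  d3:8  d4:8  d5:8 ⇒ 10.
Reduction 18 − 10 = 8.

8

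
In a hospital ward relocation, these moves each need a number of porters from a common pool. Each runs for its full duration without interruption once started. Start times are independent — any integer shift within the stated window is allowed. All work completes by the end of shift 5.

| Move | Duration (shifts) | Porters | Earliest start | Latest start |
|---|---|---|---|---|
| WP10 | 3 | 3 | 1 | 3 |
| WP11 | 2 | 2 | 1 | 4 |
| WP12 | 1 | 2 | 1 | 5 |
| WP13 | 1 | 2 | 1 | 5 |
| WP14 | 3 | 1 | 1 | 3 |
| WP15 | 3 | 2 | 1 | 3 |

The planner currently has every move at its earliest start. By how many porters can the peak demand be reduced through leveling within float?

Early-start peak: s1:12  s2:8  s3:6  s4:0  s5:0 ⇒ 12.
Leveled (WP10@1, WP11@1, WP12@4, WP13@4, WP14@1, WP15@3): s1:6  s2:6  s3:6  s4:6  s5:2 ⇒ 6.
Reduction 12 − 6 = 6.

6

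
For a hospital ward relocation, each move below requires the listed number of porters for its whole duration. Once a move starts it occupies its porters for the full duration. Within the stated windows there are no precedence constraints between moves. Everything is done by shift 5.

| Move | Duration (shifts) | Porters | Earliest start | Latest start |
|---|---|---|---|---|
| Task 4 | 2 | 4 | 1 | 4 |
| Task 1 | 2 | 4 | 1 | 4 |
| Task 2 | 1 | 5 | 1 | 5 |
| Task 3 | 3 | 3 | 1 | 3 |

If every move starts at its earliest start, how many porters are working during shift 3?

3

At early start, shift 3 has: Task 3.
Demand: 3 = 3.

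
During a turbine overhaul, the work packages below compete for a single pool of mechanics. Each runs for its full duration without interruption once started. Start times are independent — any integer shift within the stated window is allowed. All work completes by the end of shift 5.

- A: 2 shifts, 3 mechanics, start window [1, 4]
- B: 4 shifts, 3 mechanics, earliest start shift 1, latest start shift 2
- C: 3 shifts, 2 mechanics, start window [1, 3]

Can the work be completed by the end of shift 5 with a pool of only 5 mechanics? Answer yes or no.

The minimum achievable peak is 6; 5 < 6, so no feasible schedule stays within the cap.

no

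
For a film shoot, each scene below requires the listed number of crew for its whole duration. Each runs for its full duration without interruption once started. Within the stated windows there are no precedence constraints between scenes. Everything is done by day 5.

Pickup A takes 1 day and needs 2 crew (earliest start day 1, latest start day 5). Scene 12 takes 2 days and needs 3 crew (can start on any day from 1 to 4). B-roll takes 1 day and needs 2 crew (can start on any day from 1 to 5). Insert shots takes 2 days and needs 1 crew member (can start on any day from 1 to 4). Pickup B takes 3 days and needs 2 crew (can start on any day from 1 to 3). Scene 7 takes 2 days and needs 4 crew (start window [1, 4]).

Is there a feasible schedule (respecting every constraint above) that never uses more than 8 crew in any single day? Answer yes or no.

Schedule Pickup A@1, Scene 12@1, B-roll@2, Insert shots@1, Pickup B@3, Scene 7@3: d1:6  d2:6  d3:6  d4:6  d5:2 — peak 6 ≤ 8.

yes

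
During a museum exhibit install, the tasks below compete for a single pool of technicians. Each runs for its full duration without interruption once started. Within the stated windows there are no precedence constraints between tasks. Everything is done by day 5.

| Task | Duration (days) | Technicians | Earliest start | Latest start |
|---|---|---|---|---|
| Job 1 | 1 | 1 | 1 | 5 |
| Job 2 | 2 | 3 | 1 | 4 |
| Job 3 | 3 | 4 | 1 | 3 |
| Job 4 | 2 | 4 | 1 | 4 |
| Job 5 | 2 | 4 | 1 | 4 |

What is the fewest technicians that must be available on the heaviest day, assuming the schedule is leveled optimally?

8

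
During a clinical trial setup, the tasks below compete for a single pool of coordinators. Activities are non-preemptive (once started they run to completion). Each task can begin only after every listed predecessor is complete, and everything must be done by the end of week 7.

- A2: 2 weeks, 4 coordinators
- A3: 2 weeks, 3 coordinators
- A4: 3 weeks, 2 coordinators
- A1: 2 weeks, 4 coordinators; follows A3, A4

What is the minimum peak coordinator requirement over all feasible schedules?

5

Early-start (A2@1, A3@1, A4@1, A1@4) gives peak 9: w1:9  w2:9  w3:2  w4:4  w5:4  w6:0  w7:0.
Shift A3→3, A4→3, A1→6.
Schedule A2@1, A3@3, A4@3, A1@6: w1:4  w2:4  w3:5  w4:5  w5:2  w6:4  w7:4 — peak 5.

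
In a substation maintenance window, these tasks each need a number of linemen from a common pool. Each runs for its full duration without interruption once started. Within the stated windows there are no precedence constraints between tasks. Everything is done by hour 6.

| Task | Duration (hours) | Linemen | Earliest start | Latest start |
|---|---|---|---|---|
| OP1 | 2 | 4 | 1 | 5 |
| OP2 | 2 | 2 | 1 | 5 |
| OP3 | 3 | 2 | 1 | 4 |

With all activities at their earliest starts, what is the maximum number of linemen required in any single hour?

Early-start schedule: OP1@1, OP2@1, OP3@1.
Load per hour: hour 1: 8, hour 2: 8, hour 3: 2, hour 4: 0, hour 5: 0, hour 6: 0.
Peak is 8.

8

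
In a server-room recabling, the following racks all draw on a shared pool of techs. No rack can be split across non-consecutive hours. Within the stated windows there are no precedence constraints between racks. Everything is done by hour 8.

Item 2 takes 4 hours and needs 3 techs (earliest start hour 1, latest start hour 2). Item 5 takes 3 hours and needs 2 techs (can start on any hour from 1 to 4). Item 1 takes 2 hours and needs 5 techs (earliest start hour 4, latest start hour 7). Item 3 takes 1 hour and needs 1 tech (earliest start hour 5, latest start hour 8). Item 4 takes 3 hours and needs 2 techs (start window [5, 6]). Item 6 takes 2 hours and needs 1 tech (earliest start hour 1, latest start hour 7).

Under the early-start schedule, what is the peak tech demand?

8

Early-start schedule: Item 2@1, Item 5@1, Item 1@4, Item 3@5, Item 4@5, Item 6@1.
Load per hour: hour 1: 6, hour 2: 6, hour 3: 5, hour 4: 8, hour 5: 8, hour 6: 2, hour 7: 2, hour 8: 0.
Peak is 8.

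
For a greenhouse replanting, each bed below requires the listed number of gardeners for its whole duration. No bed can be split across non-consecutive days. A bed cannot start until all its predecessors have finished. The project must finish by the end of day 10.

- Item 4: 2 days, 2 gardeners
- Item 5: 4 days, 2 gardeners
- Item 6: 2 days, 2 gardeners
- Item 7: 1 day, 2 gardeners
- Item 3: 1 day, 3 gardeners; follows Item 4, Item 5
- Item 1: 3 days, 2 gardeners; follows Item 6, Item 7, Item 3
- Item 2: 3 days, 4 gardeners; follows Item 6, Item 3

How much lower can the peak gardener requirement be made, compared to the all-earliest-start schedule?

2

Early-start peak: d1:8  d2:6  d3:2  d4:2  d5:3  d6:6  d7:6  d8:6  d9:0  d10:0 ⇒ 8.
Leveled (Item 4@1, Item 5@1, Item 6@1, Item 7@3, Item 3@5, Item 1@6, Item 2@6): d1:6  d2:6  d3:4  d4:2  d5:3  d6:6  d7:6  d8:6  d9:0  d10:0 ⇒ 6.
Reduction 8 − 6 = 2.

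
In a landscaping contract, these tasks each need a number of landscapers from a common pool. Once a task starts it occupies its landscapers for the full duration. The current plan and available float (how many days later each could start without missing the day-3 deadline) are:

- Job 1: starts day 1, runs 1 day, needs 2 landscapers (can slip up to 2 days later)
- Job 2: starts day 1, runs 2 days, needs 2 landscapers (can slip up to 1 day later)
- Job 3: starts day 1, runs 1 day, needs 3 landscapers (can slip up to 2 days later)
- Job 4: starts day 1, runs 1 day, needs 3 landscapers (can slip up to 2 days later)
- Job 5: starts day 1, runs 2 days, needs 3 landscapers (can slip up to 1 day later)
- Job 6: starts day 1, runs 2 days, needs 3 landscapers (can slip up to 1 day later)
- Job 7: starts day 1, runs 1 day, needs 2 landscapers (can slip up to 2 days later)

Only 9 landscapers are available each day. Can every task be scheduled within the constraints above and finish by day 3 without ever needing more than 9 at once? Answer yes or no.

yes

Schedule Job 1@1, Job 2@1, Job 3@1, Job 4@3, Job 5@2, Job 6@2, Job 7@1: d1:9  d2:8  d3:9 — peak 9 ≤ 9.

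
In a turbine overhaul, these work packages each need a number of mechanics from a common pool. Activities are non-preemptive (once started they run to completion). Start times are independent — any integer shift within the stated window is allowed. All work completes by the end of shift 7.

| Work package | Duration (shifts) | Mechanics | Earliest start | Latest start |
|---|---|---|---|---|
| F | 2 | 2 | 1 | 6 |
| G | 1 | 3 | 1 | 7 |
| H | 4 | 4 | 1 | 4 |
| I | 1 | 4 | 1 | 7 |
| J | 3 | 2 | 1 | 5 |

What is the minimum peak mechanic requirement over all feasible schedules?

6

Early-start (F@1, G@1, H@1, I@1, J@1) gives peak 15: s1:15  s2:8  s3:6  s4:4  s5:0  s6:0  s7:0.
Shift H→2, I→6, J→3.
Schedule F@1, G@1, H@2, I@6, J@3: s1:5  s2:6  s3:6  s4:6  s5:6  s6:4  s7:0 — peak 6.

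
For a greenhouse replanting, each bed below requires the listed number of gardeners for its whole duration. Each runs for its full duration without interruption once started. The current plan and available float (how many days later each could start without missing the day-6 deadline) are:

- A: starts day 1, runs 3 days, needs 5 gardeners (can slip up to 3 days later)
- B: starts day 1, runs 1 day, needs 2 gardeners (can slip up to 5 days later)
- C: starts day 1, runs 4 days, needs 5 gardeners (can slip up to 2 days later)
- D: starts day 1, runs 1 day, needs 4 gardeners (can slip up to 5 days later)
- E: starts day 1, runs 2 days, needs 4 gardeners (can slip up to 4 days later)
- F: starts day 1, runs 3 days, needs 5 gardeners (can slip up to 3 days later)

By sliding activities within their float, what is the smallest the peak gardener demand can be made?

13

Early-start (A@1, B@1, C@1, D@1, E@1, F@1) gives peak 25: d1:25  d2:19  d3:15  d4:5  d5:0  d6:0.
Shift D→5, E→5, F→4.
Schedule A@1, B@1, C@1, D@5, E@5, F@4: d1:12  d2:10  d3:10  d4:10  d5:13  d6:9 — peak 13.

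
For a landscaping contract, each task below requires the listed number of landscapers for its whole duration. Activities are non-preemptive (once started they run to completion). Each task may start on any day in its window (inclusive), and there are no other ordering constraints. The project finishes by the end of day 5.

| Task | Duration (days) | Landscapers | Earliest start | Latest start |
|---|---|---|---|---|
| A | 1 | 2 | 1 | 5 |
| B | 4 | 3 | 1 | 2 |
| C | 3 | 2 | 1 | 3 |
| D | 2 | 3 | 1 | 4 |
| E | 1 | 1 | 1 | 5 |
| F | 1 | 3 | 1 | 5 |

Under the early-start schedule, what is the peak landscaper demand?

14

Early-start schedule: A@1, B@1, C@1, D@1, E@1, F@1.
Load per day: day 1: 14, day 2: 8, day 3: 5, day 4: 3, day 5: 0.
Peak is 14.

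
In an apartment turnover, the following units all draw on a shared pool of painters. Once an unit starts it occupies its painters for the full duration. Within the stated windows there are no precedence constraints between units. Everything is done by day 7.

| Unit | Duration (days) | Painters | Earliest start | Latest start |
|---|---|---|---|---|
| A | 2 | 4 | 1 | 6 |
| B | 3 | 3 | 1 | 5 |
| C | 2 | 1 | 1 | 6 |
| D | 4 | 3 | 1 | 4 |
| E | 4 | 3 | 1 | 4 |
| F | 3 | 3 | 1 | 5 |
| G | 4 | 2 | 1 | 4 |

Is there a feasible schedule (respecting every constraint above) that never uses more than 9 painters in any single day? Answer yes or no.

Schedule A@1, B@1, C@3, D@3, E@4, F@5, G@1: d1:9  d2:9  d3:9  d4:9  d5:9  d6:9  d7:6 — peak 9 ≤ 9.

yes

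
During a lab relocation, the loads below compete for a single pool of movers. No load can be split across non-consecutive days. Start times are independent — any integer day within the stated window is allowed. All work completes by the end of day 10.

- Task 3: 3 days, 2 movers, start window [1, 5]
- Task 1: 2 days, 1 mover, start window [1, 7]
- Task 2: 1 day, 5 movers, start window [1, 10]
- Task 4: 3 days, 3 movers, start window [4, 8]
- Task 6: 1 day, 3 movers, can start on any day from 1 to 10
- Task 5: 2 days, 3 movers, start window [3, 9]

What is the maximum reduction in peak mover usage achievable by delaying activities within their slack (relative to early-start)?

6

Early-start peak: d1:11  d2:3  d3:5  d4:6  d5:3  d6:3  d7:0  d8:0  d9:0  d10:0 ⇒ 11.
Leveled (Task 3@1, Task 1@1, Task 2@4, Task 4@5, Task 6@3, Task 5@8): d1:3  d2:3  d3:5  d4:5  d5:3  d6:3  d7:3  d8:3  d9:3  d10:0 ⇒ 5.
Reduction 11 − 5 = 6.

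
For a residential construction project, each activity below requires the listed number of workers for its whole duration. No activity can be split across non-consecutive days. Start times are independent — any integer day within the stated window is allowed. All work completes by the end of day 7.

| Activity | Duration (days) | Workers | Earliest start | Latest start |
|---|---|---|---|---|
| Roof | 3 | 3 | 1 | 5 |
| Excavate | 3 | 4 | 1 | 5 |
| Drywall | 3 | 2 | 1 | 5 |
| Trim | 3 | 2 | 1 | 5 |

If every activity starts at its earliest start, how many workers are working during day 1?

11

At early start, day 1 has: Roof, Excavate, Drywall, Trim.
Demand: 3 + 4 + 2 + 2 = 11.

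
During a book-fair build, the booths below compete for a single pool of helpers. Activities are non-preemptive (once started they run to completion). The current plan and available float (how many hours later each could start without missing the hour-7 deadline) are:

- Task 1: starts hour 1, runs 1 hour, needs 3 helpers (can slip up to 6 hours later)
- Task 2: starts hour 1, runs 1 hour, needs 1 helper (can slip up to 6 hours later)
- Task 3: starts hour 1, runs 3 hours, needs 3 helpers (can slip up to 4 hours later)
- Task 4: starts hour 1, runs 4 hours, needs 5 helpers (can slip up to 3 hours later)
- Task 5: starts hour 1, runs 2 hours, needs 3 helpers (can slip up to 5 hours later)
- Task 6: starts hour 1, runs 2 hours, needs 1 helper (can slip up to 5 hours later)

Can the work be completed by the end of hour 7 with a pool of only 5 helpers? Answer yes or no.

Total helper-hours = 41; over 7 hours the average is 41/7 > 5, so some hour must exceed 5.

no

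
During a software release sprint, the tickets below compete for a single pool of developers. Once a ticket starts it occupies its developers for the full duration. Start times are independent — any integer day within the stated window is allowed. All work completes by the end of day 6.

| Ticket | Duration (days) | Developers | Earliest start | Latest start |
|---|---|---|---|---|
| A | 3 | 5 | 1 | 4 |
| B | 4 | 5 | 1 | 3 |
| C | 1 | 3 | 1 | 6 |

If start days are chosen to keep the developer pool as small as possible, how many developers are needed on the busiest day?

10

Early-start (A@1, B@1, C@1) gives peak 13: d1:13  d2:10  d3:10  d4:5  d5:0  d6:0.
Shift C→4.
Schedule A@1, B@1, C@4: d1:10  d2:10  d3:10  d4:8  d5:0  d6:0 — peak 10.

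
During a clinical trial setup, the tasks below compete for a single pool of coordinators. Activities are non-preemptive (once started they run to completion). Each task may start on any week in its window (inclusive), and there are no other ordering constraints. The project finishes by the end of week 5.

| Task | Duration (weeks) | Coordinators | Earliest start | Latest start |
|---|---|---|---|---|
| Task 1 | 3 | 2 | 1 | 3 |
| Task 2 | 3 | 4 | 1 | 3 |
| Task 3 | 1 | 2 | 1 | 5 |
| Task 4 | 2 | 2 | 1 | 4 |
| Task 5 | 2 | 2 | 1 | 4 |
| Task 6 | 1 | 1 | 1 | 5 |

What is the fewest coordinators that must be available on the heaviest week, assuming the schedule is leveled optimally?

6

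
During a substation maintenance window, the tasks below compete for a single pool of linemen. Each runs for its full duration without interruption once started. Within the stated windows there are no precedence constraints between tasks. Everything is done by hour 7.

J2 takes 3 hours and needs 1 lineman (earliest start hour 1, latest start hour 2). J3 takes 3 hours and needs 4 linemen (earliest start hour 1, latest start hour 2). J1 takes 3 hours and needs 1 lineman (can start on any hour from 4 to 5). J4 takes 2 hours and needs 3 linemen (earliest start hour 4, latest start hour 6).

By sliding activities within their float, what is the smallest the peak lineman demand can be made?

Schedule J2@1, J3@1, J1@4, J4@4: h1:5  h2:5  h3:5  h4:4  h5:4  h6:1  h7:0 — peak 5.
No arrangement of the 24 feasible schedules does better.

5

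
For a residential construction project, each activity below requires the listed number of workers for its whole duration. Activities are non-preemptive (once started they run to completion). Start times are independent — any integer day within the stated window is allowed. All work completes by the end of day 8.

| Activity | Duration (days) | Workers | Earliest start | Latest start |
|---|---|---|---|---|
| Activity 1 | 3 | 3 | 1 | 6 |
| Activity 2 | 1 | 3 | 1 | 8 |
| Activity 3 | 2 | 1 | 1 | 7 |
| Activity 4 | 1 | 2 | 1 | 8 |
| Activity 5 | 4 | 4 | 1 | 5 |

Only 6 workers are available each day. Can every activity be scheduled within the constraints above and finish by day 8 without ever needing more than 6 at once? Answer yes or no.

Schedule Activity 1@1, Activity 2@4, Activity 3@1, Activity 4@3, Activity 5@5: d1:4  d2:4  d3:5  d4:3  d5:4  d6:4  d7:4  d8:4 — peak 5 ≤ 6.

yes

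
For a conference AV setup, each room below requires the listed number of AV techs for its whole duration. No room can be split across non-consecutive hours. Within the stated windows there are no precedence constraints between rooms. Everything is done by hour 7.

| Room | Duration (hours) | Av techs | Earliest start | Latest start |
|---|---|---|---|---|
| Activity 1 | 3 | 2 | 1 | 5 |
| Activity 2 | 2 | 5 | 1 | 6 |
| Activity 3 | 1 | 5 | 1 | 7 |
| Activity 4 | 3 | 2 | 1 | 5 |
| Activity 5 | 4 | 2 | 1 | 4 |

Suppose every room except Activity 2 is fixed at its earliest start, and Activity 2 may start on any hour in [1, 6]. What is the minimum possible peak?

11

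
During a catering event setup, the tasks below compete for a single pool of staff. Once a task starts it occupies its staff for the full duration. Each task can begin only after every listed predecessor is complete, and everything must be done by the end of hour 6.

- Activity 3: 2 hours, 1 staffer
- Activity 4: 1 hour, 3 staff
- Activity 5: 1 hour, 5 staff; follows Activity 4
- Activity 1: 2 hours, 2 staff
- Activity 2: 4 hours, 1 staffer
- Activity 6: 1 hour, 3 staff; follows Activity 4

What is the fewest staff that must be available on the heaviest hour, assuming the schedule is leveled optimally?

5

Early-start (Activity 3@1, Activity 4@1, Activity 5@2, Activity 1@1, Activity 2@1, Activity 6@2) gives peak 12: h1:7  h2:12  h3:1  h4:1  h5:0  h6:0.
Shift Activity 5→5, Activity 1→2, Activity 6→4.
Schedule Activity 3@1, Activity 4@1, Activity 5@5, Activity 1@2, Activity 2@1, Activity 6@4: h1:5  h2:4  h3:3  h4:4  h5:5  h6:0 — peak 5.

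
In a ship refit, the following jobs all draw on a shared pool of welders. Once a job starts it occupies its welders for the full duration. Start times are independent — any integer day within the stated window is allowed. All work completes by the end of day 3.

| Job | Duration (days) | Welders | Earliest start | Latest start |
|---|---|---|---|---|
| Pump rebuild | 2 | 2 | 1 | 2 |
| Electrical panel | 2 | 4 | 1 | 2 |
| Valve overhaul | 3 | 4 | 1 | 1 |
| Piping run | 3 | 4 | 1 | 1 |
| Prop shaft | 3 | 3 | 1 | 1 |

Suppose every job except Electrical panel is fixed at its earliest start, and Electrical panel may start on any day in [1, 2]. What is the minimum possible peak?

17

Electrical panel@1: d1:17  d2:17  d3:11 → peak 17
Electrical panel@2: d1:13  d2:17  d3:15 → peak 17
Best is Electrical panel@1, peak 17.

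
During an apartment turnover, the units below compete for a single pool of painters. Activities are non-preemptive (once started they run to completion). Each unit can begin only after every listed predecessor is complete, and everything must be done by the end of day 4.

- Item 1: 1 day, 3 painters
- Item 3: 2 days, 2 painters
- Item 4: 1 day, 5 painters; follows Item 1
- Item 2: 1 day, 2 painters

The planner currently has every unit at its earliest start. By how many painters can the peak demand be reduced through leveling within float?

Early-start peak: d1:7  d2:7  d3:0  d4:0 ⇒ 7.
Leveled (Item 1@1, Item 3@1, Item 4@3, Item 2@2): d1:5  d2:4  d3:5  d4:0 ⇒ 5.
Reduction 7 − 5 = 2.

2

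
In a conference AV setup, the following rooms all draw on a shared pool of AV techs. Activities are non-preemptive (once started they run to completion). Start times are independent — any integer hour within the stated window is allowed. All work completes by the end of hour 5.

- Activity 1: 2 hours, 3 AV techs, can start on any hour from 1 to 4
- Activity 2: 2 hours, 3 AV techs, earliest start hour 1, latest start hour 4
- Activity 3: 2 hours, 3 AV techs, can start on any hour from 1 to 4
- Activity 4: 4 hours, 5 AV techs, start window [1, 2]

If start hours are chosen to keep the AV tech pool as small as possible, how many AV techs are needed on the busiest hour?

Early-start (Activity 1@1, Activity 2@1, Activity 3@1, Activity 4@1) gives peak 14: h1:14  h2:14  h3:5  h4:5  h5:0.
Shift Activity 3→3.
Schedule Activity 1@1, Activity 2@1, Activity 3@3, Activity 4@1: h1:11  h2:11  h3:8  h4:8  h5:0 — peak 11.

11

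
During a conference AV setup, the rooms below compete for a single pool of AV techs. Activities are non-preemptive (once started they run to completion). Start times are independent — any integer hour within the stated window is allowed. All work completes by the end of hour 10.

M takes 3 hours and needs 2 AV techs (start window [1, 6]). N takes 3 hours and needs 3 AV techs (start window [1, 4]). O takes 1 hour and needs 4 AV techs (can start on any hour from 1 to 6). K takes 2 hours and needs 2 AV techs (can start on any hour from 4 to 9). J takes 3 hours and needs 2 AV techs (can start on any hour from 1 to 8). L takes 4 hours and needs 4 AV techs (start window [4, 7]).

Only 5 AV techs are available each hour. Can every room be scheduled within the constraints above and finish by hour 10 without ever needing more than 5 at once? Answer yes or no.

no

The minimum achievable peak is 6; 5 < 6, so no feasible schedule stays within the cap.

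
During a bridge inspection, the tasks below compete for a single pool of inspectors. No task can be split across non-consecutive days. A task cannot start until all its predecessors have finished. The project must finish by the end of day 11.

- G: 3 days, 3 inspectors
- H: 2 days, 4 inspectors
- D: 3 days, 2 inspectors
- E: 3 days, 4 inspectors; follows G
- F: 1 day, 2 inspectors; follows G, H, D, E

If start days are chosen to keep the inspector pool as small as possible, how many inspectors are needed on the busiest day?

5

Early-start (G@1, H@1, D@1, E@4, F@7) gives peak 9: d1:9  d2:9  d3:5  d4:4  d5:4  d6:4  d7:2  d8:0  d9:0  d10:0  d11:0.
Shift H→4, E→6, F→9.
Schedule G@1, H@4, D@1, E@6, F@9: d1:5  d2:5  d3:5  d4:4  d5:4  d6:4  d7:4  d8:4  d9:2  d10:0  d11:0 — peak 5.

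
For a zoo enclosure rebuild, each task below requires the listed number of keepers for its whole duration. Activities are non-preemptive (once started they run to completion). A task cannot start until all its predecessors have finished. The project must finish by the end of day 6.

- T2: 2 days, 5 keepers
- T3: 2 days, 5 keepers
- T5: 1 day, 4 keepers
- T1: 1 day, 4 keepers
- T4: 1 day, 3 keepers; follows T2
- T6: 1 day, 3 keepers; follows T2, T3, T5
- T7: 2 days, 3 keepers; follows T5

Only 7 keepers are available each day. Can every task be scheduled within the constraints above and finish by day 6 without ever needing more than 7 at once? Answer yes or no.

The minimum achievable peak is 8; 7 < 8, so no feasible schedule stays within the cap.

no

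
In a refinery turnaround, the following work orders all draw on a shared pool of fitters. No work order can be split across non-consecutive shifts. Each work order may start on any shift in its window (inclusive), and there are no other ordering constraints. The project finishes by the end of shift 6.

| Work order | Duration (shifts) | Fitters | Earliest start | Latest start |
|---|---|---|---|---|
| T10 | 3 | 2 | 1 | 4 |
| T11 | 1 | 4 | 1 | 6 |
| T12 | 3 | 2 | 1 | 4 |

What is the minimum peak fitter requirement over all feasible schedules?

Early-start (T10@1, T11@1, T12@1) gives peak 8: s1:8  s2:4  s3:4  s4:0  s5:0  s6:0.
Shift T11→4.
Schedule T10@1, T11@4, T12@1: s1:4  s2:4  s3:4  s4:4  s5:0  s6:0 — peak 4.

4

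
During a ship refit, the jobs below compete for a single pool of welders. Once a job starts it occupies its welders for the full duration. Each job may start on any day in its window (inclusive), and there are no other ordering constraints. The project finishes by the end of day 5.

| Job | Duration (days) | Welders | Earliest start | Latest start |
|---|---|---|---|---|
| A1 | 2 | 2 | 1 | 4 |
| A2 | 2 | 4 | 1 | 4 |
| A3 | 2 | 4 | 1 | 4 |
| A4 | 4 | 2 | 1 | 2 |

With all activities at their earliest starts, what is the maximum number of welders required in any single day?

12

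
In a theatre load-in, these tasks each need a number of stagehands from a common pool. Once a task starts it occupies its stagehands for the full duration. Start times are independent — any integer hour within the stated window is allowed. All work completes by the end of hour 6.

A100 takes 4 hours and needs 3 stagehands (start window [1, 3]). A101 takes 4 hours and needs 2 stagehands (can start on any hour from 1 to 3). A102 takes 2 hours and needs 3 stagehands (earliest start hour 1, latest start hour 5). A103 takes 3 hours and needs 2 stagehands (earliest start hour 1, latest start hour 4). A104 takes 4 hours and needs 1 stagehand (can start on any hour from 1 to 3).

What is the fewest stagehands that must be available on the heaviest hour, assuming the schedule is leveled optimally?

Early-start (A100@1, A101@1, A102@1, A103@1, A104@1) gives peak 11: h1:11  h2:11  h3:8  h4:6  h5:0  h6:0.
Shift A103→3, A104→3.
Schedule A100@1, A101@1, A102@1, A103@3, A104@3: h1:8  h2:8  h3:8  h4:8  h5:3  h6:1 — peak 8.

8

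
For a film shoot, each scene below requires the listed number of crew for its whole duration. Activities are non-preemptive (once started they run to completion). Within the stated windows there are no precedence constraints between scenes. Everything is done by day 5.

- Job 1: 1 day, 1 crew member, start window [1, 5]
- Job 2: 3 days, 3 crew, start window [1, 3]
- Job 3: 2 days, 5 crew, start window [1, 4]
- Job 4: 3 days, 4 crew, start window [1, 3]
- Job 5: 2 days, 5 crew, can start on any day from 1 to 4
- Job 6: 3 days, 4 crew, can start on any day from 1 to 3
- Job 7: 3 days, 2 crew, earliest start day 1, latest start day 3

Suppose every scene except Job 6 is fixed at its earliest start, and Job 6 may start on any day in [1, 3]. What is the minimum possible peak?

20

Job 6@1: d1:24  d2:23  d3:13  d4:0  d5:0 → peak 24
Job 6@2: d1:20  d2:23  d3:13  d4:4  d5:0 → peak 23
Job 6@3: d1:20  d2:19  d3:13  d4:4  d5:4 → peak 20
Best is Job 6@3, peak 20.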